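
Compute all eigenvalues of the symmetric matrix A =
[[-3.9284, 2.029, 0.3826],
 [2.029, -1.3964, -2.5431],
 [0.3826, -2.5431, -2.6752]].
sigma(A) ≈ {-6, -3, 1}

A is real symmetric, so its spectrum consists of real eigenvalues. Expanding the characteristic polynomial of the displayed matrix gives
  det(λ I - A) = p(λ) = λ^3 + (8)λ^2 + (9)λ + (-18).
Solving p(λ) = 0 yields eigenvalues ≈ -6, -3, 1. (A is shown rounded to 4 decimals, so these recover the underlying integer eigenvalues to within that precision.)
Verification: the trace of A = -8 equals the sum of eigenvalues -8, and det(A) ≈ 18.0006 matches the eigenvalue product 18.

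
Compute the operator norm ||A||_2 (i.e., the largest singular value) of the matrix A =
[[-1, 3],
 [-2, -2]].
||A||_2 = sqrt((18 + sqrt(68))/2) ≈ 3.6226 (= sqrt(largest eigenvalue of A^T A))

||A||_2 = sigma_max(A) = sqrt(lambda_max(A^T A)). Form the symmetric matrix M = A^T A =
[[5, 1],
 [1, 13]].
Its characteristic polynomial (trace, determinant of M give the coefficients) is
  p(λ) = det(λ I - M) = λ^2 - 18λ + 64.
For λ^2 - 18λ + 64 the discriminant is 68. It is nonnegative but not a perfect square, so the roots are real and irrational: λ = (18 ± sqrt(68))/2 ≈ 13.1231, 4.8769.
So the eigenvalues of A^T A are ≈ 4.8769, 13.1231 (all ≥ 0, as they must be for A^T A). The largest is λ_max = (18 + sqrt(68))/2 ≈ 13.1231, hence ||A||_2 = sqrt(λ_max) = sqrt((18 + sqrt(68))/2) ≈ 3.6226.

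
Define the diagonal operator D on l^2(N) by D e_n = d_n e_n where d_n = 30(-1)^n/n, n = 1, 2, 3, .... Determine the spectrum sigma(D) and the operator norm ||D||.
sigma(D) = {30(-1)^n/n : n ≥ 1} ∪ {0}; ||D|| = 30

A bounded diagonal operator on l^2 with diagonal entries d_n has spectrum equal to the closure of {d_n : n ≥ 1}: every d_n is an eigenvalue (with eigenvector e_n), so {d_n} ⊂ sigma(D); the spectrum is closed, so its closure is too; and for lambda not in the closure, (D - lambda I) has bounded inverse (the diagonal entries 1/(d_n - lambda) are bounded). For our sequence d_n = 30(-1)^n/n, n = 1, 2, 3, ...:
  - {d_n} = {30(-1)^n/n : n ≥ 1}; the only limit point is 0
  - closure = {30(-1)^n/n : n ≥ 1} ∪ {0}
For the norm: a diagonal operator has ||D|| = sup_n |d_n|. Here |d_n| = 30/n is decreasing, so sup_n |d_n| = |d_1| = 30. So ||D|| = 30.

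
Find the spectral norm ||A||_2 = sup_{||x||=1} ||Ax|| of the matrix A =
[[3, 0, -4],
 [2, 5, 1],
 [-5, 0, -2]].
||A||_2 ≈ 6.6096 (= sqrt(largest eigenvalue of A^T A))

||A||_2 = sigma_max(A) = sqrt(lambda_max(A^T A)). Form the symmetric matrix M = A^T A =
[[38, 10, 0],
 [10, 25, 5],
 [0, 5, 21]].
Its characteristic polynomial (trace, sum of principal 2x2 minors, determinant of M give the coefficients) is
  p(λ) = det(λ I - M) = λ^3 - 84λ^2 + 2148λ - 16900.
No integer candidate from the rational root theorem (±divisors of 16900) is a root, so the roots are irrational. The cubic discriminant is Δ = 22197456 > 0, so there are three distinct real roots. p(15) = -205 and p(16) = 60 have opposite signs, so a root lies in (15, 16); Newton's method refines it to λ ≈ 15.747. p(24) = 92 and p(25) = -75 have opposite signs, so a root lies in (24, 25); Newton's method refines it to λ ≈ 24.5662. p(43) = -345 and p(44) = 172 have opposite signs, so a root lies in (43, 44); Newton's method refines it to λ ≈ 43.6867. Check (Vieta): the three roots sum to 84, matching tr M = 84.
So the eigenvalues of A^T A are ≈ 15.747, 24.5662, 43.6867 (all ≥ 0, as they must be for A^T A). The largest is λ_max ≈ 43.6867, hence ||A||_2 = sqrt(λ_max) ≈ 6.6096.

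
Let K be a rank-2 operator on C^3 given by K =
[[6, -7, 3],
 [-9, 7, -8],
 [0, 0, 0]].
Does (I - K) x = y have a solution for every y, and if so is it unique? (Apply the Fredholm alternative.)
(I - K) is invertible (det(I - K) = -33 ≠ 0), so for every y in C^3 the equation (I - K) x = y has a unique solution.

K has rank 2 and factors as K = U V^T = u1 v1^T + u2 v2^T with u1 = (3, -1, 0), v1 = (0, -1, -1), u2 = (2, -3, 0), v2 = (3, -2, 3) (multiplying out reproduces the displayed K). The nonzero eigenvalues of U V^T coincide with those of the 2 x 2 matrix G = V^T U = [[v1·u1, v1·u2], [v2·u1, v2·u2]] = [[1, 3], [11, 12]], and by the Sylvester determinant identity det(I_3 - U V^T) = det(I_2 - V^T U) = det([[0, -3], [-11, -11]]) = (0)(-11) - (-3)(-11) = -33. (Direct check: I - K =
[[-5, 7, -3],
 [9, -6, 8],
 [0, 0, 1]]
has determinant -33.) The finite-dimensional Fredholm alternative says: either (I - K) is invertible, or ker(I - K) ≠ {0} and then range(I - K) = ker((I - K)^*)^⊥, with dim ker(I - K) = dim ker((I - K)^*). Since det(I - K) ≠ 0, 1 is not an eigenvalue of K and ker(I - K) = {0}, so we are in the first case: for every y there is a unique x = (I - K)^(-1) y. (Explicitly, by the Woodbury identity, (I - U V^T)^(-1) = I + U (I_2 - G)^(-1) V^T.)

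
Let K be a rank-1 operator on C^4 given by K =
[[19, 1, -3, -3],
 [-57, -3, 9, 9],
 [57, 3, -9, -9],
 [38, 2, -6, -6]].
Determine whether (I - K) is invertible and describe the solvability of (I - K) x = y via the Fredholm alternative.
(I - K) is singular (det(I - K) = 0, i.e. 1 ∈ sigma(K)). (I - K) x = y is solvable iff y ⊥ ker((I - K)^*) = span{(19, 1, -3, -3)}, i.e. iff 19y_1 + y_2 - 3y_3 - 3y_4 = 0. When solvable, the solutions are x = y + c·(1, -3, 3, 2), c arbitrary (ker(I - K) = span{(1, -3, 3, 2)}, dimension 1).

K has rank 1, so it is an outer product K = u v^T: every row of K is a multiple of one row vector. Reading off the entries, u = (1, -3, 3, 2) and v = (19, 1, -3, -3) (row i of K equals u_i·v^T). A rank-one matrix u v^T satisfies K u = u (v·u) and kills the (3)-dimensional subspace v^⊥, so its characteristic polynomial is lambda^3 (lambda - v·u) with v·u = tr K = 1. Hence the eigenvalues of I - K are 1 (multiplicity 3) and 1 - (1) = 0, so det(I - K) = 0. (Direct check: I - K =
[[-18, -1, 3, 3],
 [57, 4, -9, -9],
 [-57, -3, 10, 9],
 [-38, -2, 6, 7]]
has determinant 0.) So 1 is an eigenvalue of K and (I - K) is not invertible. The finite-dimensional Fredholm alternative says: either (I - K) is invertible, or ker(I - K) ≠ {0} and then range(I - K) = ker((I - K)^*)^⊥, with dim ker(I - K) = dim ker((I - K)^*). We are in the second case, so we need both kernels. Kernel of I - K: (I - K) u = u - u (v·u) = u - u = 0, so ker(I - K) = span{u} = span{(1, -3, 3, 2)} (it is exactly 1-dimensional because rank(I - K) = 3). Kernel of the adjoint: K is real, so (I - K)^* = I - K^T = I - v u^T, and (I - v u^T) v = v - v (u·v) = 0; hence ker((I - K)^*) = span{v} = span{(19, 1, -3, -3)}. Therefore (I - K) x = y is solvable iff <y, v> = 0, i.e. iff 19y_1 + y_2 - 3y_3 - 3y_4 = 0. When this holds, K y = u (v·y) = 0, so (I - K) y = y and x = y is a particular solution; the full solution set is the line x = y + c·u = y + c·(1, -3, 3, 2), c ∈ C.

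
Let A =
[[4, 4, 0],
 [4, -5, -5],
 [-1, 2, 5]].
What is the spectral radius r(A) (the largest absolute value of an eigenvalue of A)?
r(A) ≈ 5.7674

The eigenvalues of A are the roots of its characteristic polynomial. With M = A (coefficients from the trace, the sum of principal 2x2 minors, and det A):
  p(λ) = det(λ I - M) = λ^3 - 4λ^2 - 31λ + 120.
No integer candidate from the rational root theorem (±divisors of 120) is a root, so the roots are irrational. The cubic discriminant is Δ = 44300 > 0, so there are three distinct real roots. p(-6) = -54 and p(-5) = 50 have opposite signs, so a root lies in (-6, -5); Newton's method refines it to λ ≈ -5.5299. p(3) = 18 and p(4) = -4 have opposite signs, so a root lies in (3, 4); Newton's method refines it to λ ≈ 3.7625. p(5) = -10 and p(6) = 6 have opposite signs, so a root lies in (5, 6); Newton's method refines it to λ ≈ 5.7674. Check (Vieta): the three roots sum to 4, matching tr M = 4.
Thus the eigenvalues (to 4 decimals) are -5.5299 (modulus 5.5299); 3.7625 (modulus 3.7625); 5.7674 (modulus 5.7674). The spectral radius is the largest modulus: r(A) ≈ 5.7674. (Cross-check: r(A) ≤ ||A||_2 ≈ 9.5638; equality holds whenever A is normal, though it can also hold for some non-normal A.)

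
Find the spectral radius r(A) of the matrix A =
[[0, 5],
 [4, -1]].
r(A) = 5

The eigenvalues of A are the roots of its characteristic polynomial. With M = A (coefficients from the trace and determinant):
  p(λ) = det(λ I - M) = λ^2 + λ - 20.
For λ^2 + λ - 20 the discriminant is 81. It is a perfect square (9^2), so the roots are rational: λ = (-1 ± 9)/2 = 4, -5.
Thus the eigenvalues (to 4 decimals) are 4 (modulus 4); -5 (modulus 5). The spectral radius is the largest modulus: r(A) = 5. (Cross-check: r(A) ≤ ||A||_2 ≈ 5.2348; equality holds whenever A is normal, though it can also hold for some non-normal A.)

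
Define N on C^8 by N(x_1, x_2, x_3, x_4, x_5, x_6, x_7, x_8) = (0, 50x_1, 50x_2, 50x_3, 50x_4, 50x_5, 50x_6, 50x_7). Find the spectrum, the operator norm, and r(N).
sigma(N) = {0}; ||N|| = 50; r(N) = 0. (N is nilpotent with N^8 = 0.)

On C^8, N is a strictly lower-triangular matrix with 50 on the subdiagonal and zeros elsewhere, so its characteristic polynomial is lambda^8 and every eigenvalue is 0: sigma(N) = {0}. For the operator norm, N e_i = 50e_{i+1} for i = 1, ..., 7 and N e_8 = 0, so the singular values of N are 50 (with multiplicity 7) and 0; hence ||N|| = 50. The spectral radius r(N) = max|lambda| = 0. Note ||N|| > r(N) — characteristic of non-normal nilpotent operators. Indeed N^8 = 0.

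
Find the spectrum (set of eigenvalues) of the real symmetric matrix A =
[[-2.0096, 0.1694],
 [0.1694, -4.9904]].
sigma(A) ≈ {-5, -2}

A is real symmetric, so its spectrum consists of real eigenvalues. Expanding the characteristic polynomial of the displayed matrix gives
  det(λ I - A) = p(λ) = λ^2 + (7)λ + (10).
Solving p(λ) = 0 yields eigenvalues ≈ -5, -2. (A is shown rounded to 4 decimals, so these recover the underlying integer eigenvalues to within that precision.)
Verification: the trace of A = -7 equals the sum of eigenvalues -7, and det(A) ≈ 10.0000 matches the eigenvalue product 10.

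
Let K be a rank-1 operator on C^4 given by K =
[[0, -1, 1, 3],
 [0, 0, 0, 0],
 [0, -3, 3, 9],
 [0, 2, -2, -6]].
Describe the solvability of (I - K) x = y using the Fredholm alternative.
(I - K) is invertible (det(I - K) = 4 ≠ 0), so for every y in C^4 the equation (I - K) x = y has a unique solution.

K has rank 1, so it is an outer product K = u v^T: every row of K is a multiple of one row vector. Reading off the entries, u = (-1, 0, -3, 2) and v = (0, 1, -1, -3) (row i of K equals u_i·v^T). A rank-one matrix u v^T satisfies K u = u (v·u) and kills the (3)-dimensional subspace v^⊥, so its characteristic polynomial is lambda^3 (lambda - v·u) with v·u = tr K = -3. Hence the eigenvalues of I - K are 1 (multiplicity 3) and 1 - (-3) = 4, so det(I - K) = 4. (Direct check: I - K =
[[1, 1, -1, -3],
 [0, 1, 0, 0],
 [0, 3, -2, -9],
 [0, -2, 2, 7]]
has determinant 4.) The finite-dimensional Fredholm alternative says: either (I - K) is invertible, or ker(I - K) ≠ {0} and then range(I - K) = ker((I - K)^*)^⊥, with dim ker(I - K) = dim ker((I - K)^*). Since det(I - K) ≠ 0, 1 is not an eigenvalue of K and ker(I - K) = {0}, so we are in the first case: for every y there is a unique x = (I - K)^(-1) y. Explicitly, by the Sherman–Morrison formula, (I - u v^T)^(-1) = I + u v^T/(1 - v·u), i.e. (I - K)^(-1) = I + K/(4).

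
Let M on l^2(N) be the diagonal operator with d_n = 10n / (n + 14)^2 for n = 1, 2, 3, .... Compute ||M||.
||M|| = 5/28 (attained at n = 14)

For M diagonal, ||M|| = sup_n |d_n|. Treat f(x) = 10x / (x + 14)^2 for real x > 0. By the quotient rule, f'(x) = 10(14 - x)/(x + 14)^3, which is positive for x < 14 and negative for x > 14. So f has a unique maximum at x = 14, and since 14 is a positive integer, the supremum over n ≥ 1 is attained at n = 14: d_14 = 10·14/(14 + 14)^2 = 10·14/784 = 5/28. Hence ||M|| = 5/28.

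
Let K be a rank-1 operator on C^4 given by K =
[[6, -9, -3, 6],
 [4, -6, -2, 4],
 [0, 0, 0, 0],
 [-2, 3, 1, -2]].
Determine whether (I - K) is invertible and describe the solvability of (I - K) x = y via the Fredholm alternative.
(I - K) is invertible (det(I - K) = 3 ≠ 0), so for every y in C^4 the equation (I - K) x = y has a unique solution.

K has rank 1, so it is an outer product K = u v^T: every row of K is a multiple of one row vector. Reading off the entries, u = (-3, -2, 0, 1) and v = (-2, 3, 1, -2) (row i of K equals u_i·v^T). A rank-one matrix u v^T satisfies K u = u (v·u) and kills the (3)-dimensional subspace v^⊥, so its characteristic polynomial is lambda^3 (lambda - v·u) with v·u = tr K = -2. Hence the eigenvalues of I - K are 1 (multiplicity 3) and 1 - (-2) = 3, so det(I - K) = 3. (Direct check: I - K =
[[-5, 9, 3, -6],
 [-4, 7, 2, -4],
 [0, 0, 1, 0],
 [2, -3, -1, 3]]
has determinant 3.) The finite-dimensional Fredholm alternative says: either (I - K) is invertible, or ker(I - K) ≠ {0} and then range(I - K) = ker((I - K)^*)^⊥, with dim ker(I - K) = dim ker((I - K)^*). Since det(I - K) ≠ 0, 1 is not an eigenvalue of K and ker(I - K) = {0}, so we are in the first case: for every y there is a unique x = (I - K)^(-1) y. Explicitly, by the Sherman–Morrison formula, (I - u v^T)^(-1) = I + u v^T/(1 - v·u), i.e. (I - K)^(-1) = I + K/(3).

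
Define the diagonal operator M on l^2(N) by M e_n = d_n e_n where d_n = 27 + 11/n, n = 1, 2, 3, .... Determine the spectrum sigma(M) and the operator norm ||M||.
sigma(M) = {27 + 11/n : n ≥ 1} ∪ {27}; ||M|| = 38

A bounded diagonal operator on l^2 with diagonal entries d_n has spectrum equal to the closure of {d_n : n ≥ 1}: every d_n is an eigenvalue (with eigenvector e_n), so {d_n} ⊂ sigma(M); the spectrum is closed, so its closure is too; and for lambda not in the closure, (M - lambda I) has bounded inverse (the diagonal entries 1/(d_n - lambda) are bounded). For our sequence d_n = 27 + 11/n, n = 1, 2, 3, ...:
  - {d_n} = {27 + 11/n : n ≥ 1}; the only limit point is 27
  - closure = {27 + 11/n : n ≥ 1} ∪ {27}
For the norm: a diagonal operator has ||M|| = sup_n |d_n|. Here d_n = 27 + 11/n is positive and decreasing, so sup_n |d_n| = d_1 = 27 + 11 = 38. So ||M|| = 38.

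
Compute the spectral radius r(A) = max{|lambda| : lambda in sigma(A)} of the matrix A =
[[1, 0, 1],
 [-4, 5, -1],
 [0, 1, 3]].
r(A) ≈ 4.3143

The eigenvalues of A are the roots of its characteristic polynomial. With M = A (coefficients from the trace, the sum of principal 2x2 minors, and det A):
  p(λ) = det(λ I - M) = λ^3 - 9λ^2 + 24λ - 12.
No integer candidate from the rational root theorem (±divisors of 12) is a root, so the roots are irrational. The cubic discriminant is Δ = -864 < 0, so there is one real root and a complex-conjugate pair. p(0) = -12 and p(1) = 4 have opposite signs, so a root lies in (0, 1); Newton's method refines it to λ ≈ 0.6447. Dividing out (λ - (0.6447)) leaves approximately λ^2 - 8.3553λ + 18.6133. For λ^2 - 8.3553λ + 18.6133 the discriminant is -4.6423. It is negative, so the remaining roots are the complex-conjugate pair λ ≈ 4.1777 ± 1.0773i. Their product equals the constant term, so |λ|^2 ≈ 18.6133 and |λ| ≈ 4.3143.
Thus the eigenvalues (to 4 decimals) are 0.6447 (modulus 0.6447); 4.1777 ± 1.0773i (modulus 4.3143). The spectral radius is the largest modulus: r(A) ≈ 4.3143. (Cross-check: r(A) ≤ ||A||_2 ≈ 6.5342; equality holds whenever A is normal, though it can also hold for some non-normal A.)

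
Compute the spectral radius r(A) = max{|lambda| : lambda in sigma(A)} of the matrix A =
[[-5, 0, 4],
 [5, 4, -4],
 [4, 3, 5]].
r(A) ≈ 5.8213

The eigenvalues of A are the roots of its characteristic polynomial. With M = A (coefficients from the trace, the sum of principal 2x2 minors, and det A):
  p(λ) = det(λ I - M) = λ^3 - 4λ^2 - 29λ + 164.
No integer candidate from the rational root theorem (±divisors of 164) is a root, so the roots are irrational. The cubic discriminant is Δ = -230764 < 0, so there is one real root and a complex-conjugate pair. p(-6) = -22 and p(-5) = 84 have opposite signs, so a root lies in (-6, -5); Newton's method refines it to λ ≈ -5.8213. Dividing out (λ - (-5.8213)) leaves approximately λ^2 - 9.8213λ + 28.1725. For λ^2 - 9.8213λ + 28.1725 the discriminant is -16.2323. It is negative, so the remaining roots are the complex-conjugate pair λ ≈ 4.9106 ± 2.0145i. Their product equals the constant term, so |λ|^2 ≈ 28.1725 and |λ| ≈ 5.3078.
Thus the eigenvalues (to 4 decimals) are -5.8213 (modulus 5.8213); 4.9106 ± 2.0145i (modulus 5.3078). The spectral radius is the largest modulus: r(A) ≈ 5.8213. (Cross-check: r(A) ≤ ||A||_2 ≈ 9.6338; equality holds whenever A is normal, though it can also hold for some non-normal A.)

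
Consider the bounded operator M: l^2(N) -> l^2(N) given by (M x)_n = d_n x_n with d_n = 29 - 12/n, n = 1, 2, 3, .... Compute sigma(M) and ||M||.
sigma(M) = {29 - 12/n : n ≥ 1} ∪ {29}; ||M|| = 29

A bounded diagonal operator on l^2 with diagonal entries d_n has spectrum equal to the closure of {d_n : n ≥ 1}: every d_n is an eigenvalue (with eigenvector e_n), so {d_n} ⊂ sigma(M); the spectrum is closed, so its closure is too; and for lambda not in the closure, (M - lambda I) has bounded inverse (the diagonal entries 1/(d_n - lambda) are bounded). For our sequence d_n = 29 - 12/n, n = 1, 2, 3, ...:
  - {d_n} = {29 - 12/n : n ≥ 1}; the only limit point is 29
  - closure = {29 - 12/n : n ≥ 1} ∪ {29}
For the norm: a diagonal operator has ||M|| = sup_n |d_n|. Here d_n = 29 - 12/n increases monotonically from d_1 = 17 toward 29, with all terms in [17, 29); so sup_n |d_n| = 29 (the supremum is the limit, not attained). So ||M|| = 29.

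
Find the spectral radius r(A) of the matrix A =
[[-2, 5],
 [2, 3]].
r(A) = (1 + sqrt(65))/2 ≈ 4.5311

The eigenvalues of A are the roots of its characteristic polynomial. With M = A (coefficients from the trace and determinant):
  p(λ) = det(λ I - M) = λ^2 - λ - 16.
For λ^2 - λ - 16 the discriminant is 65. It is nonnegative but not a perfect square, so the roots are real and irrational: λ = (1 ± sqrt(65))/2 ≈ 4.5311, -3.5311.
Thus the eigenvalues (to 4 decimals) are 4.5311 (modulus 4.5311); -3.5311 (modulus 3.5311). The spectral radius is the largest modulus: r(A) = (1 + sqrt(65))/2 ≈ 4.5311. (Cross-check: r(A) ≤ ||A||_2 ≈ 5.8823; equality holds whenever A is normal, though it can also hold for some non-normal A.)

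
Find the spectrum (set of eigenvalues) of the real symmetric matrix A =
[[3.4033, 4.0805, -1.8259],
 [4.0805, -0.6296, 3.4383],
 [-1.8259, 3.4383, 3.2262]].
sigma(A) ≈ {-5, 5, 6}

A is real symmetric, so its spectrum consists of real eigenvalues. Expanding the characteristic polynomial of the displayed matrix gives
  det(λ I - A) = p(λ) = λ^3 + (-6)λ^2 + (-25)λ + (150).
Solving p(λ) = 0 yields eigenvalues ≈ -5, 5, 6. (A is shown rounded to 4 decimals, so these recover the underlying integer eigenvalues to within that precision.)
Verification: the trace of A = 6 equals the sum of eigenvalues 6, and det(A) ≈ -149.9998 matches the eigenvalue product -150.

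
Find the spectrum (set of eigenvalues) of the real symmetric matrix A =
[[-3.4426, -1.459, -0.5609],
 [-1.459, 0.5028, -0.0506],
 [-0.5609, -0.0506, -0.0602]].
sigma(A) ≈ {-4, 0, 1}

A is real symmetric, so its spectrum consists of real eigenvalues. Expanding the characteristic polynomial of the displayed matrix gives
  det(λ I - A) = p(λ) = λ^3 + (3)λ^2 + (-4)λ + (0).
Solving p(λ) = 0 yields eigenvalues ≈ -4, 0, 1. (A is shown rounded to 4 decimals, so these recover the underlying integer eigenvalues to within that precision.)
Verification: the trace of A = -3 equals the sum of eigenvalues -3, and det(A) ≈ 0.0002 matches the eigenvalue product 0.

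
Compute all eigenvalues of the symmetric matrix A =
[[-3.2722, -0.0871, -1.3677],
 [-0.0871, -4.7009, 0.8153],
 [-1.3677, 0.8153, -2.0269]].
sigma(A) ≈ {-5, -4, -1}

A is real symmetric, so its spectrum consists of real eigenvalues. Expanding the characteristic polynomial of the displayed matrix gives
  det(λ I - A) = p(λ) = λ^3 + (10)λ^2 + (29)λ + (20).
Solving p(λ) = 0 yields eigenvalues ≈ -5, -4, -1. (A is shown rounded to 4 decimals, so these recover the underlying integer eigenvalues to within that precision.)
Verification: the trace of A = -10 equals the sum of eigenvalues -10, and det(A) ≈ -20.0001 matches the eigenvalue product -20.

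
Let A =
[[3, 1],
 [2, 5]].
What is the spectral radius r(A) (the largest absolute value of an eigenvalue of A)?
r(A) = (8 + sqrt(12))/2 ≈ 5.7321

The eigenvalues of A are the roots of its characteristic polynomial. With M = A (coefficients from the trace and determinant):
  p(λ) = det(λ I - M) = λ^2 - 8λ + 13.
For λ^2 - 8λ + 13 the discriminant is 12. It is nonnegative but not a perfect square, so the roots are real and irrational: λ = (8 ± sqrt(12))/2 ≈ 5.7321, 2.2679.
Thus the eigenvalues (to 4 decimals) are 5.7321 (modulus 5.7321); 2.2679 (modulus 2.2679). The spectral radius is the largest modulus: r(A) = (8 + sqrt(12))/2 ≈ 5.7321. (Cross-check: r(A) ≤ ||A||_2 ≈ 5.8339; equality holds whenever A is normal, though it can also hold for some non-normal A.)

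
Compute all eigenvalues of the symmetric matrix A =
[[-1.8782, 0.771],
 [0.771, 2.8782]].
sigma(A) ≈ {-2, 3}

A is real symmetric, so its spectrum consists of real eigenvalues. Expanding the characteristic polynomial of the displayed matrix gives
  det(λ I - A) = p(λ) = λ^2 + (-1)λ + (-6).
Solving p(λ) = 0 yields eigenvalues ≈ -2, 3. (A is shown rounded to 4 decimals, so these recover the underlying integer eigenvalues to within that precision.)
Verification: the trace of A = 1 equals the sum of eigenvalues 1, and det(A) ≈ -6.0003 matches the eigenvalue product -6.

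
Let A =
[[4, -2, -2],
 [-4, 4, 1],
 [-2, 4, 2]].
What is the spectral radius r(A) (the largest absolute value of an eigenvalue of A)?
r(A) ≈ 8.3746

The eigenvalues of A are the roots of its characteristic polynomial. With M = A (coefficients from the trace, the sum of principal 2x2 minors, and det A):
  p(λ) = det(λ I - M) = λ^3 - 10λ^2 + 16λ - 20.
No integer candidate from the rational root theorem (±divisors of 20) is a root, so the roots are irrational. The cubic discriminant is Δ = -23984 < 0, so there is one real root and a complex-conjugate pair. p(8) = -20 and p(9) = 43 have opposite signs, so a root lies in (8, 9); Newton's method refines it to λ ≈ 8.3746. Dividing out (λ - (8.3746)) leaves approximately λ^2 - 1.6254λ + 2.3882. For λ^2 - 1.6254λ + 2.3882 the discriminant is -6.9108. It is negative, so the remaining roots are the complex-conjugate pair λ ≈ 0.8127 ± 1.3144i. Their product equals the constant term, so |λ|^2 ≈ 2.3882 and |λ| ≈ 1.5454.
Thus the eigenvalues (to 4 decimals) are 8.3746 (modulus 8.3746); 0.8127 ± 1.3144i (modulus 1.5454). The spectral radius is the largest modulus: r(A) ≈ 8.3746. (Cross-check: r(A) ≤ ||A||_2 ≈ 8.6993; equality holds whenever A is normal, though it can also hold for some non-normal A.)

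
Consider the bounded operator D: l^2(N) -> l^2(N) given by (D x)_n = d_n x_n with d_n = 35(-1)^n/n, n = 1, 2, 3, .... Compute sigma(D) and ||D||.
sigma(D) = {35(-1)^n/n : n ≥ 1} ∪ {0}; ||D|| = 35

A bounded diagonal operator on l^2 with diagonal entries d_n has spectrum equal to the closure of {d_n : n ≥ 1}: every d_n is an eigenvalue (with eigenvector e_n), so {d_n} ⊂ sigma(D); the spectrum is closed, so its closure is too; and for lambda not in the closure, (D - lambda I) has bounded inverse (the diagonal entries 1/(d_n - lambda) are bounded). For our sequence d_n = 35(-1)^n/n, n = 1, 2, 3, ...:
  - {d_n} = {35(-1)^n/n : n ≥ 1}; the only limit point is 0
  - closure = {35(-1)^n/n : n ≥ 1} ∪ {0}
For the norm: a diagonal operator has ||D|| = sup_n |d_n|. Here |d_n| = 35/n is decreasing, so sup_n |d_n| = |d_1| = 35. So ||D|| = 35.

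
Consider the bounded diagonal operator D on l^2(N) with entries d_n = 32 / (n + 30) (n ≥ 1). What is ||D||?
||D|| = 32/31 (attained at n = 1)

For D diagonal, ||D|| = sup_n |d_n| = sup_n 32/(n + 30). This is positive and strictly decreasing in n, so the supremum is attained at n = 1: d_1 = 32/(1 + 30) = 32/31. Hence ||D|| = 32/31.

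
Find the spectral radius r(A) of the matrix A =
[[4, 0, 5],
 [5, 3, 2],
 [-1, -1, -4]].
r(A) ≈ 3.7593

The eigenvalues of A are the roots of its characteristic polynomial. With M = A (coefficients from the trace, the sum of principal 2x2 minors, and det A):
  p(λ) = det(λ I - M) = λ^3 - 3λ^2 - 9λ + 50.
No integer candidate from the rational root theorem (±divisors of 50) is a root, so the roots are irrational. The cubic discriminant is Δ = -34155 < 0, so there is one real root and a complex-conjugate pair. p(-4) = -26 and p(-3) = 23 have opposite signs, so a root lies in (-4, -3); Newton's method refines it to λ ≈ -3.5381. Dividing out (λ - (-3.5381)) leaves approximately λ^2 - 6.5381λ + 14.132. For λ^2 - 6.5381λ + 14.132 the discriminant is -13.7819. It is negative, so the remaining roots are the complex-conjugate pair λ ≈ 3.269 ± 1.8562i. Their product equals the constant term, so |λ|^2 ≈ 14.132 and |λ| ≈ 3.7593.
Thus the eigenvalues (to 4 decimals) are -3.5381 (modulus 3.5381); 3.269 ± 1.8562i (modulus 3.7593). The spectral radius is the largest modulus: r(A) ≈ 3.7593. (Cross-check: r(A) ≤ ||A||_2 ≈ 9.0656; equality holds whenever A is normal, though it can also hold for some non-normal A.)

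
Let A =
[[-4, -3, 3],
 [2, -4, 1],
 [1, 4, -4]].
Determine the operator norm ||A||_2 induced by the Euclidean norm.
||A||_2 ≈ 8.2592 (= sqrt(largest eigenvalue of A^T A))

||A||_2 = sigma_max(A) = sqrt(lambda_max(A^T A)). Form the symmetric matrix M = A^T A =
[[21, 8, -14],
 [8, 41, -29],
 [-14, -29, 26]].
Its characteristic polynomial (trace, sum of principal 2x2 minors, determinant of M give the coefficients) is
  p(λ) = det(λ I - M) = λ^3 - 88λ^2 + 1372λ - 1521.
No integer candidate from the rational root theorem (±divisors of 1521) is a root, so the roots are irrational. The cubic discriminant is Δ = 3343629957 > 0, so there are three distinct real roots. p(1) = -236 and p(2) = 879 have opposite signs, so a root lies in (1, 2); Newton's method refines it to λ ≈ 1.1996. p(18) = 495 and p(19) = -362 have opposite signs, so a root lies in (18, 19); Newton's method refines it to λ ≈ 18.5868. p(68) = -705 and p(69) = 2688 have opposite signs, so a root lies in (68, 69); Newton's method refines it to λ ≈ 68.2136. Check (Vieta): the three roots sum to 88, matching tr M = 88.
So the eigenvalues of A^T A are ≈ 1.1996, 18.5868, 68.2136 (all ≥ 0, as they must be for A^T A). The largest is λ_max ≈ 68.2136, hence ||A||_2 = sqrt(λ_max) ≈ 8.2592.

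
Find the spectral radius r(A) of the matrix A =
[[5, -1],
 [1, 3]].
r(A) = 4

The eigenvalues of A are the roots of its characteristic polynomial. With M = A (coefficients from the trace and determinant):
  p(λ) = det(λ I - M) = λ^2 - 8λ + 16.
For λ^2 - 8λ + 16 the discriminant is 0. It is a perfect square (0^2), so the roots are rational: λ = (8 ± 0)/2 = 4, 4.
Thus the eigenvalues (to 4 decimals) are 4 (modulus 4). The spectral radius is the largest modulus: r(A) = 4. (Cross-check: r(A) ≤ ||A||_2 ≈ 5.1231; equality holds whenever A is normal, though it can also hold for some non-normal A.)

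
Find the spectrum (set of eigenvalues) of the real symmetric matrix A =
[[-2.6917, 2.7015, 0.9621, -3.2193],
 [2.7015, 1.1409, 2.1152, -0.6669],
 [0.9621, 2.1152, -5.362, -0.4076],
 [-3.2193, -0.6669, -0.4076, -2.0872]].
sigma(A) ≈ {-6, -1, 4} (-6 with multiplicity 2)

A is real symmetric, so its spectrum consists of real eigenvalues. Expanding the characteristic polynomial of the displayed matrix gives
  det(λ I - A) = p(λ) = λ^4 + (9)λ^3 + (-4)λ^2 + (-156)λ + (-144.003).
Solving p(λ) = 0 yields eigenvalues ≈ -6, -6, -1, 4. (A is shown rounded to 4 decimals, so these recover the underlying integer eigenvalues to within that precision.)
Verification: the trace of A = -9 equals the sum of eigenvalues -9, and det(A) ≈ -144.0030 matches the eigenvalue product -144.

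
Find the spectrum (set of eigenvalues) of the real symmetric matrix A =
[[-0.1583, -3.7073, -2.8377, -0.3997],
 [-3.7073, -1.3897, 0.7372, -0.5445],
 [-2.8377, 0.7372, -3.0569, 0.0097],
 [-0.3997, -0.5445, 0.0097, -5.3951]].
sigma(A) ≈ {-6, -5, -3, 4}

A is real symmetric, so its spectrum consists of real eigenvalues. Expanding the characteristic polynomial of the displayed matrix gives
  det(λ I - A) = p(λ) = λ^4 + (10)λ^3 + (7)λ^2 + (-162.0038)λ + (-360.0076).
Solving p(λ) = 0 yields eigenvalues ≈ -6, -5, -3, 4. (A is shown rounded to 4 decimals, so these recover the underlying integer eigenvalues to within that precision.)
Verification: the trace of A = -10 equals the sum of eigenvalues -10, and det(A) ≈ -360.0076 matches the eigenvalue product -360.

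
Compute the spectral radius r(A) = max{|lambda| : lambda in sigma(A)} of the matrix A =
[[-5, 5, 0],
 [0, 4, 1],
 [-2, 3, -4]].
r(A) ≈ 5.7256

The eigenvalues of A are the roots of its characteristic polynomial. With M = A (coefficients from the trace, the sum of principal 2x2 minors, and det A):
  p(λ) = det(λ I - M) = λ^3 + 5λ^2 - 19λ - 85.
No integer candidate from the rational root theorem (±divisors of 85) is a root, so the roots are irrational. The cubic discriminant is Δ = 29236 > 0, so there are three distinct real roots. p(-6) = -7 and p(-5) = 10 have opposite signs, so a root lies in (-6, -5); Newton's method refines it to λ ≈ -5.7256. p(-4) = 7 and p(-3) = -10 have opposite signs, so a root lies in (-4, -3); Newton's method refines it to λ ≈ -3.5073. p(4) = -17 and p(5) = 70 have opposite signs, so a root lies in (4, 5); Newton's method refines it to λ ≈ 4.2328. Check (Vieta): the three roots sum to -5, matching tr M = -5.
Thus the eigenvalues (to 4 decimals) are -5.7256 (modulus 5.7256); -3.5073 (modulus 3.5073); 4.2328 (modulus 4.2328). The spectral radius is the largest modulus: r(A) ≈ 5.7256. (Cross-check: r(A) ≤ ||A||_2 ≈ 8.6257; equality holds whenever A is normal, though it can also hold for some non-normal A.)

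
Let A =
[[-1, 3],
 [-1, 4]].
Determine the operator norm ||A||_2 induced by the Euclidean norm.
||A||_2 = sqrt((27 + sqrt(725))/2) ≈ 5.1926 (= sqrt(largest eigenvalue of A^T A))

||A||_2 = sigma_max(A) = sqrt(lambda_max(A^T A)). Form the symmetric matrix M = A^T A =
[[2, -7],
 [-7, 25]].
Its characteristic polynomial (trace, determinant of M give the coefficients) is
  p(λ) = det(λ I - M) = λ^2 - 27λ + 1.
For λ^2 - 27λ + 1 the discriminant is 725. It is nonnegative but not a perfect square, so the roots are real and irrational: λ = (27 ± sqrt(725))/2 ≈ 26.9629, 0.0371.
So the eigenvalues of A^T A are ≈ 0.0371, 26.9629 (all ≥ 0, as they must be for A^T A). The largest is λ_max = (27 + sqrt(725))/2 ≈ 26.9629, hence ||A||_2 = sqrt(λ_max) = sqrt((27 + sqrt(725))/2) ≈ 5.1926.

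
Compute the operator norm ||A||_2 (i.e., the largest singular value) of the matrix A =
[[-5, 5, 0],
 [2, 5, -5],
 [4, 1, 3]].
||A||_2 ≈ 8.3828 (= sqrt(largest eigenvalue of A^T A))

||A||_2 = sigma_max(A) = sqrt(lambda_max(A^T A)). Form the symmetric matrix M = A^T A =
[[45, -11, 2],
 [-11, 51, -22],
 [2, -22, 34]].
Its characteristic polynomial (trace, sum of principal 2x2 minors, determinant of M give the coefficients) is
  p(λ) = det(λ I - M) = λ^3 - 130λ^2 + 4950λ - 52900.
No integer candidate from the rational root theorem (±divisors of 52900) is a root, so the roots are irrational. The cubic discriminant is Δ = 1241180000 > 0, so there are three distinct real roots. p(18) = -88 and p(19) = 1079 have opposite signs, so a root lies in (18, 19); Newton's method refines it to λ ≈ 18.0712. p(41) = 441 and p(42) = -232 have opposite signs, so a root lies in (41, 42); Newton's method refines it to λ ≈ 41.6571. p(70) = -400 and p(71) = 1131 have opposite signs, so a root lies in (70, 71); Newton's method refines it to λ ≈ 70.2718. Check (Vieta): the three roots sum to 130, matching tr M = 130.
So the eigenvalues of A^T A are ≈ 18.0712, 41.6571, 70.2718 (all ≥ 0, as they must be for A^T A). The largest is λ_max ≈ 70.2718, hence ||A||_2 = sqrt(λ_max) ≈ 8.3828.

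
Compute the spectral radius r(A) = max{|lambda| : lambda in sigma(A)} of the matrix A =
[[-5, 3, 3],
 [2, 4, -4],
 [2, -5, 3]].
r(A) = 8

The eigenvalues of A are the roots of its characteristic polynomial. With M = A (coefficients from the trace, the sum of principal 2x2 minors, and det A):
  p(λ) = det(λ I - M) = λ^3 - 2λ^2 - 55λ + 56.
By the rational root theorem any rational root is an integer divisor of 56. Testing λ = 8: p(8) = 512 - 128 - 440 + 56 = 0, so λ = 8 is a root. Dividing out (λ - 8) leaves p(λ) = (λ - 8)(λ^2 + 6λ - 7). For λ^2 + 6λ - 7 the discriminant is 64. It is a perfect square (8^2), so the roots are rational: λ = (-6 ± 8)/2 = 1, -7.
Thus the eigenvalues (to 4 decimals) are 1 (modulus 1); -7 (modulus 7); 8 (modulus 8). The spectral radius is the largest modulus: r(A) = 8. (Cross-check: r(A) ≤ ||A||_2 ≈ 8.1376; equality holds whenever A is normal, though it can also hold for some non-normal A.)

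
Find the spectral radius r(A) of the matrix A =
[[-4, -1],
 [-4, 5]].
r(A) = (1 + sqrt(97))/2 ≈ 5.4244

The eigenvalues of A are the roots of its characteristic polynomial. With M = A (coefficients from the trace and determinant):
  p(λ) = det(λ I - M) = λ^2 - λ - 24.
For λ^2 - λ - 24 the discriminant is 97. It is nonnegative but not a perfect square, so the roots are real and irrational: λ = (1 ± sqrt(97))/2 ≈ 5.4244, -4.4244.
Thus the eigenvalues (to 4 decimals) are 5.4244 (modulus 5.4244); -4.4244 (modulus 4.4244). The spectral radius is the largest modulus: r(A) = (1 + sqrt(97))/2 ≈ 5.4244. (Cross-check: r(A) ≤ ||A||_2 ≈ 6.729; equality holds whenever A is normal, though it can also hold for some non-normal A.)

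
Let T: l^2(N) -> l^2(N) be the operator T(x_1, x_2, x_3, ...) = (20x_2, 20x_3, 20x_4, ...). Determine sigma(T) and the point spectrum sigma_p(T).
sigma(T) = closed disk {z in C : |z| ≤ 20}; sigma_p(T) = open disk {z in C : |z| < 20}

Note T = 20·V where V is the unit left shift (V x)_k = x_{k+1}; so sigma(T) = 20·sigma(V) and ||T|| = 20||V||. ||T x||^2 = 400sum_{k≥2} |x_k|^2 ≤ 400||x||^2, with equality on {x : x_1 = 0}, so ||T|| = 20. For any lambda with |lambda| < 20, set r = lambda/20 (|r| < 1); the vector x = (1, r, r^2, ...) is in l^2 and satisfies T x = 20(r, r^2, ...) = lambda x, so lambda is an eigenvalue. On the boundary |lambda| = 20 the geometric series diverges, so no l^2 eigenvector exists, but these lambda lie in the approximate point spectrum. Hence sigma(T) is the closed disk of radius 20 and sigma_p(T) is the open disk.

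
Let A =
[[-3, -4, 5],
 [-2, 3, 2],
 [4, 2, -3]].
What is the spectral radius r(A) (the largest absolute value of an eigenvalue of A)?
r(A) ≈ 8.501

The eigenvalues of A are the roots of its characteristic polynomial. With M = A (coefficients from the trace, the sum of principal 2x2 minors, and det A):
  p(λ) = det(λ I - M) = λ^3 + 3λ^2 - 41λ + 49.
No integer candidate from the rational root theorem (±divisors of 49) is a root, so the roots are irrational. The cubic discriminant is Δ = 112208 > 0, so there are three distinct real roots. p(-9) = -68 and p(-8) = 57 have opposite signs, so a root lies in (-9, -8); Newton's method refines it to λ ≈ -8.501. p(1) = 12 and p(2) = -13 have opposite signs, so a root lies in (1, 2); Newton's method refines it to λ ≈ 1.4084. p(4) = -3 and p(5) = 44 have opposite signs, so a root lies in (4, 5); Newton's method refines it to λ ≈ 4.0926. Check (Vieta): the three roots sum to -3, matching tr M = -3.
Thus the eigenvalues (to 4 decimals) are -8.501 (modulus 8.501); 1.4084 (modulus 1.4084); 4.0926 (modulus 4.0926). The spectral radius is the largest modulus: r(A) ≈ 8.501. (Cross-check: r(A) ≤ ||A||_2 ≈ 8.781; equality holds whenever A is normal, though it can also hold for some non-normal A.)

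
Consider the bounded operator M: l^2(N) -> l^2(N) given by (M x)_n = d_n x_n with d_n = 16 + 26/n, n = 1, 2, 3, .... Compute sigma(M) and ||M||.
sigma(M) = {16 + 26/n : n ≥ 1} ∪ {16}; ||M|| = 42

A bounded diagonal operator on l^2 with diagonal entries d_n has spectrum equal to the closure of {d_n : n ≥ 1}: every d_n is an eigenvalue (with eigenvector e_n), so {d_n} ⊂ sigma(M); the spectrum is closed, so its closure is too; and for lambda not in the closure, (M - lambda I) has bounded inverse (the diagonal entries 1/(d_n - lambda) are bounded). For our sequence d_n = 16 + 26/n, n = 1, 2, 3, ...:
  - {d_n} = {16 + 26/n : n ≥ 1}; the only limit point is 16
  - closure = {16 + 26/n : n ≥ 1} ∪ {16}
For the norm: a diagonal operator has ||M|| = sup_n |d_n|. Here d_n = 16 + 26/n is positive and decreasing, so sup_n |d_n| = d_1 = 16 + 26 = 42. So ||M|| = 42.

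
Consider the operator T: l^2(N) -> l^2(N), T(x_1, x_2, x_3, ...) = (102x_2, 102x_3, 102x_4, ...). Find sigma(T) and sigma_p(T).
sigma(T) = closed disk {z in C : |z| ≤ 102}; sigma_p(T) = open disk {z in C : |z| < 102}

Note T = 102·V where V is the unit left shift (V x)_k = x_{k+1}; so sigma(T) = 102·sigma(V) and ||T|| = 102||V||. ||T x||^2 = 10404sum_{k≥2} |x_k|^2 ≤ 10404||x||^2, with equality on {x : x_1 = 0}, so ||T|| = 102. For any lambda with |lambda| < 102, set r = lambda/102 (|r| < 1); the vector x = (1, r, r^2, ...) is in l^2 and satisfies T x = 102(r, r^2, ...) = lambda x, so lambda is an eigenvalue. On the boundary |lambda| = 102 the geometric series diverges, so no l^2 eigenvector exists, but these lambda lie in the approximate point spectrum. Hence sigma(T) is the closed disk of radius 102 and sigma_p(T) is the open disk.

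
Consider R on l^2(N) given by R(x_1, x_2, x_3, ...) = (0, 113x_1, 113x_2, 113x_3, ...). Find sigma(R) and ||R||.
sigma(R) = closed disk {z in C : |z| ≤ 113}; ||R|| = 113

Note R = 113·U where U is the unit right shift (U x)_k = x_{k-1} (with x_0 := 0); so ||R|| = 113||U|| and sigma(R) = 113·sigma(U). ||R x||^2 = sum_{k≥1} |113x_k|^2 = 12769||x||^2, so ||R|| = 113 and sigma(R) ⊂ {|z| ≤ 113}. For any |lambda| < 113, the equation (R - lambda I) x = 0 forces x_1 = 0, then 113x_k = lambda x_{k+1} ⇒ x = 0, so R has no eigenvalues. But (R - lambda I) is not surjective for |lambda| < 113: solving (R - lambda I) x = e_1 would require x_n proportional to (lambda/113)^(-n), which is not in l^2. So every |lambda| < 113 lies in the residual spectrum. The boundary |lambda| = 113 is in the approximate point spectrum (the spectrum is closed). Hence sigma(R) is the closed disk of radius 113.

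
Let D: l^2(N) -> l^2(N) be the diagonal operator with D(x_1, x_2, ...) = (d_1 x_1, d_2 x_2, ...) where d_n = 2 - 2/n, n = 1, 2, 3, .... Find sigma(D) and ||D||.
sigma(D) = {2 - 2/n : n ≥ 1} ∪ {2}; ||D|| = 2

A bounded diagonal operator on l^2 with diagonal entries d_n has spectrum equal to the closure of {d_n : n ≥ 1}: every d_n is an eigenvalue (with eigenvector e_n), so {d_n} ⊂ sigma(D); the spectrum is closed, so its closure is too; and for lambda not in the closure, (D - lambda I) has bounded inverse (the diagonal entries 1/(d_n - lambda) are bounded). For our sequence d_n = 2 - 2/n, n = 1, 2, 3, ...:
  - {d_n} = {2 - 2/n : n ≥ 1}; the only limit point is 2
  - closure = {2 - 2/n : n ≥ 1} ∪ {2}
For the norm: a diagonal operator has ||D|| = sup_n |d_n|. Here d_n = 2 - 2/n increases monotonically from d_1 = 0 toward 2, with all terms in [0, 2); so sup_n |d_n| = 2 (the supremum is the limit, not attained). So ||D|| = 2.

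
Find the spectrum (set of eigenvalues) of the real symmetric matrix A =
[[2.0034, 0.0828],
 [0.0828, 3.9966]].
sigma(A) ≈ {2, 4}

A is real symmetric, so its spectrum consists of real eigenvalues. Expanding the characteristic polynomial of the displayed matrix gives
  det(λ I - A) = p(λ) = λ^2 + (-6)λ + (8).
Solving p(λ) = 0 yields eigenvalues ≈ 2, 4. (A is shown rounded to 4 decimals, so these recover the underlying integer eigenvalues to within that precision.)
Verification: the trace of A = 6 equals the sum of eigenvalues 6, and det(A) ≈ 7.9999 matches the eigenvalue product 8.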